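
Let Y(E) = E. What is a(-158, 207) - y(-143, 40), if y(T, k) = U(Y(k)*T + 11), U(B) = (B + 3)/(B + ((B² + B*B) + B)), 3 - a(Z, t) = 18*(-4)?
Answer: 814675251/10862324 ≈ 75.000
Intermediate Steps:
a(Z, t) = 75 (a(Z, t) = 3 - 18*(-4) = 3 - 1*(-72) = 3 + 72 = 75)
U(B) = (3 + B)/(2*B + 2*B²) (U(B) = (3 + B)/(B + ((B² + B²) + B)) = (3 + B)/(B + (2*B² + B)) = (3 + B)/(B + (B + 2*B²)) = (3 + B)/(2*B + 2*B²))
y(T, k) = (14 + T*k)/(2*(11 + T*k)*(12 + T*k)) (y(T, k) = (3 + (k*T + 11))/(2*(k*T + 11)*(1 + (k*T + 11))) = (3 + (T*k + 11))/(2*(T*k + 11)*(1 + (T*k + 11))) = (3 + (11 + T*k))/(2*(11 + T*k)*(1 + (11 + T*k))) = (14 + T*k)/(2*(11 + T*k)*(12 + T*k)))
a(-158, 207) - y(-143, 40) = 75 - (14 - 143*40)/(2*(11 - 143*40)*(12 - 143*40)) = 75 - (14 - 5720)/(2*(11 - 5720)*(12 - 5720)) = 75 - (-5706)/(2*(-5709)*(-5708)) = 75 - (-1)*(-1)*(-5706)/(2*5709*5708) = 75 - 1*(-951/10862324) = 75 + 951/10862324 = 814675251/10862324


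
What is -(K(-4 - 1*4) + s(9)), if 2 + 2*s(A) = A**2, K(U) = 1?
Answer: -81/2 ≈ -40.500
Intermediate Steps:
s(A) = -1 + A**2/2
-(K(-4 - 1*4) + s(9)) = -(1 + (-1 + (1/2)*9**2)) = -(1 + (-1 + (1/2)*81)) = -(1 + (-1 + 81/2)) = -(1 + 79/2) = -1*81/2 = -81/2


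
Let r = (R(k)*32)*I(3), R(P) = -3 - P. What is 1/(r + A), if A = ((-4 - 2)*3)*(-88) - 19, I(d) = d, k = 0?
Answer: 1/1277 ≈ 0.00078308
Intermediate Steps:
A = 1565 (A = -6*3*(-88) - 19 = -18*(-88) - 19 = 1584 - 19 = 1565)
r = -288 (r = ((-3 - 1*0)*32)*3 = ((-3 + 0)*32)*3 = -3*32*3 = -96*3 = -288)
1/(r + A) = 1/(-288 + 1565) = 1/1277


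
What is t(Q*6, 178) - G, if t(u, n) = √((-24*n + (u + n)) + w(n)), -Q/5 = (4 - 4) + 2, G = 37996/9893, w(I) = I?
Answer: -37996/9893 + 2*I*√994 ≈ -3.8407 + 63.056*I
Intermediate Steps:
G = 37996/9893 (G = 37996*(1/9893) = 37996/9893 ≈ 3.8407)
Q = -10 (Q = -5*((4 - 4) + 2) = -5*(0 + 2) = -5*2 = -10)
t(u, n) = √(u - 22*n) (t(u, n) = √((-24*n + (u + n)) + n) = √((-24*n + (n + u)) + n) = √((u - 23*n) + n) = √(u - 22*n))
t(Q*6, 178) - G = √(-10*6 - 22*178) - 1*37996/9893 = √(-60 - 3916) - 37996/9893 = √(-3976) - 37996/9893 = 2*I*√994 - 37996/9893 = -37996/9893 + 2*I*√994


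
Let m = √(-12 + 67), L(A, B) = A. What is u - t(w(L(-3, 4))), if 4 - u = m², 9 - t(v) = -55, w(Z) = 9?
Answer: -115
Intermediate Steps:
t(v) = 64 (t(v) = 9 - 1*(-55) = 9 + 55 = 64)
m = √55 ≈ 7.4162
u = -51 (u = 4 - (√55)² = 4 - 1*55 = 4 - 55 = -51)
u - t(w(L(-3, 4))) = -51 - 1*64 = -51 - 64 = -115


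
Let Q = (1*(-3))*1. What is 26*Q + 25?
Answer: -53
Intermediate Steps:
Q = -3 (Q = -3*1 = -3)
26*Q + 25 = 26*(-3) + 25 = -78 + 25 = -53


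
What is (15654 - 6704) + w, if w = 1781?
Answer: 10731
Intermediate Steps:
(15654 - 6704) + w = (15654 - 6704) + 1781 = 8950 + 1781 = 10731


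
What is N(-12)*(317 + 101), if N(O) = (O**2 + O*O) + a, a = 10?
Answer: 124564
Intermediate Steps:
N(O) = 10 + 2*O**2 (N(O) = (O**2 + O*O) + 10 = (O**2 + O**2) + 10 = 2*O**2 + 10 = 10 + 2*O**2)
N(-12)*(317 + 101) = (10 + 2*(-12)**2)*(317 + 101) = (10 + 2*144)*418 = (10 + 288)*418 = 298*418 = 124564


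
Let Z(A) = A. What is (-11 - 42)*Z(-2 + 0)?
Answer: 106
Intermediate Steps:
(-11 - 42)*Z(-2 + 0) = (-11 - 42)*(-2 + 0) = -53*(-2) = 106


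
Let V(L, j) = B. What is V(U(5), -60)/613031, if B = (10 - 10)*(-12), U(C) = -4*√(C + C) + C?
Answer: 0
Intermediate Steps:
U(C) = C - 4*√2*√C (U(C) = -4*√2*√C + C = C - 4*√2*√C)
B = 0 (B = 0*(-12) = 0)
V(L, j) = 0
V(U(5), -60)/613031 = 0/613031 = 0*(1/613031) = 0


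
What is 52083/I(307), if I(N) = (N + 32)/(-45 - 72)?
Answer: -2031237/113 ≈ -17976.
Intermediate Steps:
I(N) = -32/117 - N/117 (I(N) = (32 + N)/(-117) = (32 + N)*(-1/117) = -32/117 - N/117)
52083/I(307) = 52083/(-32/117 - 1/117*307) = 52083/(-32/117 - 307/117) = 52083/(-113/39) = 52083*(-39/113) = -2031237/113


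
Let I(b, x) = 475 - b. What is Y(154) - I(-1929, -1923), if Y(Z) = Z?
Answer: -2250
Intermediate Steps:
Y(154) - I(-1929, -1923) = 154 - (475 - 1*(-1929)) = 154 - (475 + 1929) = 154 - 1*2404 = 154 - 2404 = -2250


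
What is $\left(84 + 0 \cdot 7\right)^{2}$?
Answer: $7056$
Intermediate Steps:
$\left(84 + 0 \cdot 7\right)^{2} = \left(84 + 0\right)^{2} = 84^{2} = 7056$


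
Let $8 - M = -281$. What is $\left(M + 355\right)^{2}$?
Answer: $414736$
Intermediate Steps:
$M = 289$ ($M = 8 - -281 = 8 + 281 = 289$)
$\left(M + 355\right)^{2} = \left(289 + 355\right)^{2} = 644^{2} = 414736$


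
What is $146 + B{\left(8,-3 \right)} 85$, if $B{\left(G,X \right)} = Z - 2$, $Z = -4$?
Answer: $-364$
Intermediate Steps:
$B{\left(G,X \right)} = -6$ ($B{\left(G,X \right)} = -4 - 2 = -6$)
$146 + B{\left(8,-3 \right)} 85 = 146 - 510 = -364$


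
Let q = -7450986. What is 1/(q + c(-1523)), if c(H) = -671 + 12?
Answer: -1/7451645 ≈ -1.3420e-7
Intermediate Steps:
c(H) = -659
1/(q + c(-1523)) = 1/(-7450986 - 659) = 1/(-7451645) = -1/7451645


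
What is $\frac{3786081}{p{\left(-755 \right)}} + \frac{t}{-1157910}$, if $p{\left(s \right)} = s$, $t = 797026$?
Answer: $- \frac{438454280534}{87422205} \approx -5015.4$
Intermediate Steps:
$\frac{3786081}{p{\left(-755 \right)}} + \frac{t}{-1157910} = \frac{3786081}{-755} + \frac{797026}{-1157910} = 3786081 \left(- \frac{1}{755}\right) + 797026 \left(- \frac{1}{1157910}\right) = - \frac{3786081}{755} - \frac{398513}{578955} = - \frac{438454280534}{87422205}$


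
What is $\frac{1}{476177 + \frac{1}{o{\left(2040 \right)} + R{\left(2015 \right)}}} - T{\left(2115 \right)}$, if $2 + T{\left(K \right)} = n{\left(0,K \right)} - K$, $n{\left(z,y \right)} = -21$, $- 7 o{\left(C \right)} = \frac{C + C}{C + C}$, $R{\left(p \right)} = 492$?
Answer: $\frac{3505202723127}{1639477418} \approx 2138.0$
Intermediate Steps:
$o{\left(C \right)} = - \frac{1}{7}$ ($o{\left(C \right)} = - \frac{\left(C + C\right) \frac{1}{C + C}}{7} = - \frac{2 C \frac{1}{2 C}}{7} = \left(- \frac{1}{7}\right) 1 = - \frac{1}{7}$)
$T{\left(K \right)} = -23 - K$ ($T{\left(K \right)} = -2 - \left(21 + K\right) = -23 - K$)
$\frac{1}{476177 + \frac{1}{o{\left(2040 \right)} + R{\left(2015 \right)}}} - T{\left(2115 \right)} = \frac{1}{476177 + \frac{1}{- \frac{1}{7} + 492}} - \left(-23 - 2115\right) = \frac{1}{476177 + \frac{1}{\frac{3443}{7}}} - \left(-23 - 2115\right) = \frac{1}{476177 + \frac{7}{3443}} - -2138 = \frac{1}{\frac{1639477418}{3443}} + 2138 = \frac{3443}{1639477418} + 2138 = \frac{3505202723127}{1639477418}$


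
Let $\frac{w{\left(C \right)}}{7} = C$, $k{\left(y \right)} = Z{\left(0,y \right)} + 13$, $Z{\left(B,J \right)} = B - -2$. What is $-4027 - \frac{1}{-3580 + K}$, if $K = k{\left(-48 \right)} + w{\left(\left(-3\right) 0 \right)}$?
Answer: $- \frac{14356254}{3565} \approx -4027.0$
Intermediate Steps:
$Z{\left(B,J \right)} = 2 + B$ ($Z{\left(B,J \right)} = B + 2 = 2 + B$)
$k{\left(y \right)} = 15$ ($k{\left(y \right)} = \left(2 + 0\right) + 13 = 2 + 13 = 15$)
$w{\left(C \right)} = 7 C$
$K = 15$ ($K = 15 + 7 \left(\left(-3\right) 0\right) = 15 + 7 \cdot 0 = 15 + 0 = 15$)
$-4027 - \frac{1}{-3580 + K} = -4027 - \frac{1}{-3580 + 15} = -4027 - \frac{1}{-3565} = -4027 - - \frac{1}{3565} = -4027 + \frac{1}{3565} = - \frac{14356254}{3565}$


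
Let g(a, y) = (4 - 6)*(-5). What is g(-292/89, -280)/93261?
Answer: 10/93261 ≈ 0.00010723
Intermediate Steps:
g(a, y) = 10 (g(a, y) = -2*(-5) = 10)
g(-292/89, -280)/93261 = 10/93261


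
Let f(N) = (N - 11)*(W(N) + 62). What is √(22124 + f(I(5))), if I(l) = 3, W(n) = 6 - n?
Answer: 2*√5401 ≈ 146.98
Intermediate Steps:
f(N) = (-11 + N)*(68 - N) (f(N) = (N - 11)*((6 - N) + 62) = (-11 + N)*(68 - N))
√(22124 + f(I(5))) = √(22124 + (-748 - 1*3² + 79*3)) = √(22124 + (-748 - 1*9 + 237)) = √(22124 + (-748 - 9 + 237)) = √(22124 - 520) = √21604 = 2*√5401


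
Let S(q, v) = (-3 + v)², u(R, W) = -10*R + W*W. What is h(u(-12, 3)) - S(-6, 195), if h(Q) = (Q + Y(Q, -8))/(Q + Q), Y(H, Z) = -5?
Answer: -4755394/129 ≈ -36864.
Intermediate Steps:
u(R, W) = W² - 10*R (u(R, W) = -10*R + W² = W² - 10*R)
h(Q) = (-5 + Q)/(2*Q) (h(Q) = (Q - 5)/(Q + Q) = (-5 + Q)/((2*Q)) = (-5 + Q)*(1/(2*Q)) = (-5 + Q)/(2*Q))
h(u(-12, 3)) - S(-6, 195) = (-5 + (3² - 10*(-12)))/(2*(3² - 10*(-12))) - (-3 + 195)² = (-5 + (9 + 120))/(2*(9 + 120)) - 1*192² = (½)*(-5 + 129)/129 - 1*36864 = (½)*(1/129)*124 - 36864 = 62/129 - 36864 = -4755394/129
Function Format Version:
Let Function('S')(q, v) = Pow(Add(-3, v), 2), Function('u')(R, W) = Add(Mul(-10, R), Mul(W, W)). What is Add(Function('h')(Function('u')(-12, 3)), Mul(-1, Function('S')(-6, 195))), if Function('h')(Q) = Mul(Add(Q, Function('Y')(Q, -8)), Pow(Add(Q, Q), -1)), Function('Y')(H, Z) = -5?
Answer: Rational(-4755394, 129) ≈ -36864.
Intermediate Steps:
Function('u')(R, W) = Add(Pow(W, 2), Mul(-10, R)) (Function('u')(R, W) = Add(Mul(-10, R), Pow(W, 2)) = Add(Pow(W, 2), Mul(-10, R)))
Function('h')(Q) = Mul(Rational(1, 2), Pow(Q, -1), Add(-5, Q)) (Function('h')(Q) = Mul(Add(Q, -5), Pow(Add(Q, Q), -1)) = Mul(Add(-5, Q), Pow(Mul(2, Q), -1)) = Mul(Add(-5, Q), Mul(Rational(1, 2), Pow(Q, -1))) = Mul(Rational(1, 2), Pow(Q, -1), Add(-5, Q)))
Add(Function('h')(Function('u')(-12, 3)), Mul(-1, Function('S')(-6, 195))) = Add(Mul(Rational(1, 2), Pow(Add(Pow(3, 2), Mul(-10, -12)), -1), Add(-5, Add(Pow(3, 2), Mul(-10, -12)))), Mul(-1, Pow(Add(-3, 195), 2))) = Add(Mul(Rational(1, 2), Pow(Add(9, 120), -1), Add(-5, Add(9, 120))), Mul(-1, Pow(192, 2))) = Add(Mul(Rational(1, 2), Pow(129, -1), Add(-5, 129)), Mul(-1, 36864)) = Add(Mul(Rational(1, 2), Rational(1, 129), 124), -36864) = Add(Rational(62, 129), -36864) = Rational(-4755394, 129)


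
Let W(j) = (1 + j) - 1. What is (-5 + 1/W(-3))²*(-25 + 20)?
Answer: -1280/9 ≈ -142.22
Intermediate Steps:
W(j) = j
(-5 + 1/W(-3))²*(-25 + 20) = (-5 + 1/(-3))²*(-25 + 20) = (-5 - ⅓)²*(-5) = (-16/3)²*(-5) = (256/9)*(-5) = -1280/9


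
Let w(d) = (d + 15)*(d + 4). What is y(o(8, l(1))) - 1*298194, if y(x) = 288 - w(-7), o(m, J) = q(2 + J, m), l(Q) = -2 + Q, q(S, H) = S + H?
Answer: -297882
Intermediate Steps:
q(S, H) = H + S
w(d) = (4 + d)*(15 + d) (w(d) = (15 + d)*(4 + d) = (4 + d)*(15 + d))
o(m, J) = 2 + J + m (o(m, J) = m + (2 + J) = 2 + J + m)
y(x) = 312 (y(x) = 288 - (60 + (-7)² + 19*(-7)) = 288 - (60 + 49 - 133) = 288 - 1*(-24) = 288 + 24 = 312)
y(o(8, l(1))) - 1*298194 = 312 - 1*298194 = 312 - 298194 = -297882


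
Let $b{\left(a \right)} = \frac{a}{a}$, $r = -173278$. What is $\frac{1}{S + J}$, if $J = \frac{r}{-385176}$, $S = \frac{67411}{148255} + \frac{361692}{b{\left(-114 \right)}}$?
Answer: $\frac{28552133940}{10327104256241093} \approx 2.7648 \cdot 10^{-6}$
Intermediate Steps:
$b{\left(a \right)} = 1$
$S = \frac{53622714871}{148255}$ ($S = \frac{67411}{148255} + \frac{361692}{1} = 67411 \cdot \frac{1}{148255} + 361692 \cdot 1 = \frac{67411}{148255} + 361692 = \frac{53622714871}{148255} \approx 3.6169 \cdot 10^{5}$)
$J = \frac{86639}{192588}$ ($J = - \frac{173278}{-385176} = \left(-173278\right) \left(- \frac{1}{385176}\right) = \frac{86639}{192588} \approx 0.44987$)
$\frac{1}{S + J} = \frac{1}{\frac{53622714871}{148255} + \frac{86639}{192588}} = \frac{1}{\frac{10327104256241093}{28552133940}} = \frac{28552133940}{10327104256241093}$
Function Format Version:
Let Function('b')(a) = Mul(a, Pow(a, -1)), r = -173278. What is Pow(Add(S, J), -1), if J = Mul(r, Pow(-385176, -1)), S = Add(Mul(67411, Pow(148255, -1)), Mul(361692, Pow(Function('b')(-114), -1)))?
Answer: Rational(28552133940, 10327104256241093) ≈ 2.7648e-6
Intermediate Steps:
Function('b')(a) = 1
S = Rational(53622714871, 148255) (S = Add(Mul(67411, Pow(148255, -1)), Mul(361692, Pow(1, -1))) = Add(Mul(67411, Rational(1, 148255)), Mul(361692, 1)) = Add(Rational(67411, 148255), 361692) = Rational(53622714871, 148255) ≈ 3.6169e+5)
J = Rational(86639, 192588) (J = Mul(-173278, Pow(-385176, -1)) = Mul(-173278, Rational(-1, 385176)) = Rational(86639, 192588) ≈ 0.44987)
Pow(Add(S, J), -1) = Pow(Add(Rational(53622714871, 148255), Rational(86639, 192588)), -1) = Pow(Rational(10327104256241093, 28552133940), -1) = Rational(28552133940, 10327104256241093)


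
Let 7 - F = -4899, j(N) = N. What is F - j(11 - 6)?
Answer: 4901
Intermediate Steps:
F = 4906 (F = 7 - 1*(-4899) = 7 + 4899 = 4906)
F - j(11 - 6) = 4906 - (11 - 6) = 4906 - 1*5 = 4906 - 5 = 4901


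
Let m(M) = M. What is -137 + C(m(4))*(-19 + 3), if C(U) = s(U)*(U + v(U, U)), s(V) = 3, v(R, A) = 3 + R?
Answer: -665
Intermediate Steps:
C(U) = 9 + 6*U (C(U) = 3*(U + (3 + U)) = 3*(3 + 2*U) = 9 + 6*U)
-137 + C(m(4))*(-19 + 3) = -137 + (9 + 6*4)*(-19 + 3) = -137 + (9 + 24)*(-16) = -137 + 33*(-16) = -137 - 528 = -665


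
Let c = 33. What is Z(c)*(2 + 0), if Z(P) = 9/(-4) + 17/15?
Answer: -67/30 ≈ -2.2333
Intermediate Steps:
Z(P) = -67/60 (Z(P) = 9*(-¼) + 17*(1/15) = -9/4 + 17/15 = -67/60)
Z(c)*(2 + 0) = -67*(2 + 0)/60 = -67/60*2 = -67/30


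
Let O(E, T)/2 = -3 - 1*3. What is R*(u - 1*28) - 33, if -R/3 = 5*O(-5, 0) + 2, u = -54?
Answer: -14301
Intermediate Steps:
O(E, T) = -12 (O(E, T) = 2*(-3 - 1*3) = 2*(-3 - 3) = 2*(-6) = -12)
R = 174 (R = -3*(5*(-12) + 2) = -3*(-60 + 2) = -3*(-58) = 174)
R*(u - 1*28) - 33 = 174*(-54 - 1*28) - 33 = 174*(-54 - 28) - 33 = 174*(-82) - 33 = -14268 - 33 = -14301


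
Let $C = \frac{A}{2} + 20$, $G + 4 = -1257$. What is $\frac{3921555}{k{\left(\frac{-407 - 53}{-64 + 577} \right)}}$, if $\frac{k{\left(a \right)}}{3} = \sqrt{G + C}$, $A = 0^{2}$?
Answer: $- \frac{1307185 i \sqrt{1241}}{1241} \approx - 37107.0 i$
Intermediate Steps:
$A = 0$
$G = -1261$ ($G = -4 - 1257 = -1261$)
$C = 20$ ($C = \frac{0}{2} + 20 = 0 \cdot \frac{1}{2} + 20 = 0 + 20 = 20$)
$k{\left(a \right)} = 3 i \sqrt{1241}$ ($k{\left(a \right)} = 3 \sqrt{-1261 + 20} = 3 \sqrt{-1241} = 3 i \sqrt{1241}$)
$\frac{3921555}{k{\left(\frac{-407 - 53}{-64 + 577} \right)}} = \frac{3921555}{3 i \sqrt{1241}} = 3921555 \left(- \frac{i \sqrt{1241}}{3723}\right) = - \frac{1307185 i \sqrt{1241}}{1241}$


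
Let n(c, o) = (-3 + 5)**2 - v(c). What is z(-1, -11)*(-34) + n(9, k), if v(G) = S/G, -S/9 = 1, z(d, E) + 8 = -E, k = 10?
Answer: -97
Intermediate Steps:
z(d, E) = -8 - E
S = -9 (S = -9*1 = -9)
v(G) = -9/G
n(c, o) = 4 + 9/c (n(c, o) = (-3 + 5)**2 - (-9)/c = 2**2 + 9/c = 4 + 9/c)
z(-1, -11)*(-34) + n(9, k) = (-8 - 1*(-11))*(-34) + (4 + 9/9) = (-8 + 11)*(-34) + (4 + 9*(1/9)) = 3*(-34) + (4 + 1) = -102 + 5 = -97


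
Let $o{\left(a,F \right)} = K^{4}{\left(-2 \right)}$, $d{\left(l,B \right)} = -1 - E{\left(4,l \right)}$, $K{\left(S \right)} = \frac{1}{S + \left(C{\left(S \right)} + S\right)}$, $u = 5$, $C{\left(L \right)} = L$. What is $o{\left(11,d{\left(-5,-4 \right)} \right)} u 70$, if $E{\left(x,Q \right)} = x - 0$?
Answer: $\frac{175}{648} \approx 0.27006$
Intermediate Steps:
$E{\left(x,Q \right)} = x$ ($E{\left(x,Q \right)} = x + 0 = x$)
$K{\left(S \right)} = \frac{1}{3 S}$ ($K{\left(S \right)} = \frac{1}{S + \left(S + S\right)} = \frac{1}{S + 2 S} = \frac{1}{3 S}$)
$d{\left(l,B \right)} = -5$ ($d{\left(l,B \right)} = -1 - 4 = -5$)
$o{\left(a,F \right)} = \frac{1}{1296}$ ($o{\left(a,F \right)} = \left(\frac{1}{3 \left(-2\right)}\right)^{4} = \left(\frac{1}{3} \left(- \frac{1}{2}\right)\right)^{4} = \left(- \frac{1}{6}\right)^{4} = \frac{1}{1296}$)
$o{\left(11,d{\left(-5,-4 \right)} \right)} u 70 = \frac{1}{1296} \cdot 5 \cdot 70 = \frac{5}{1296} \cdot 70 = \frac{175}{648}$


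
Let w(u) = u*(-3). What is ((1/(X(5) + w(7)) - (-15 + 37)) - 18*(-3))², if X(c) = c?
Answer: 261121/256 ≈ 1020.0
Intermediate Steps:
w(u) = -3*u
((1/(X(5) + w(7)) - (-15 + 37)) - 18*(-3))² = ((1/(5 - 3*7) - (-15 + 37)) - 18*(-3))² = ((1/(5 - 21) - 1*22) + 54)² = ((1/(-16) - 22) + 54)² = ((-1/16 - 22) + 54)² = (-353/16 + 54)² = (511/16)² = 261121/256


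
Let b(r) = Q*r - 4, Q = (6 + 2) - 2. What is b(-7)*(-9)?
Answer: 414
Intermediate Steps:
Q = 6 (Q = 8 - 2 = 6)
b(r) = -4 + 6*r (b(r) = 6*r - 4 = -4 + 6*r)
b(-7)*(-9) = (-4 + 6*(-7))*(-9) = (-4 - 42)*(-9) = -46*(-9) = 414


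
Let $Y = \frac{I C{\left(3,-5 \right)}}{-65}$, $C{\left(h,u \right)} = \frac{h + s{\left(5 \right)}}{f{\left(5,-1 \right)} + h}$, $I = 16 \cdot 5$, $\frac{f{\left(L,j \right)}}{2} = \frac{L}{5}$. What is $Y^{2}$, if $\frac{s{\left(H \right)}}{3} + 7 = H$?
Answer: $\frac{2304}{4225} \approx 0.54533$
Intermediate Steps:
$s{\left(H \right)} = -21 + 3 H$
$f{\left(L,j \right)} = \frac{2 L}{5}$ ($f{\left(L,j \right)} = 2 \frac{L}{5} = \frac{2 L}{5}$)
$I = 80$
$C{\left(h,u \right)} = \frac{-6 + h}{2 + h}$ ($C{\left(h,u \right)} = \frac{h + \left(-21 + 3 \cdot 5\right)}{\frac{2}{5} \cdot 5 + h} = \frac{h + \left(-21 + 15\right)}{2 + h} = \frac{h - 6}{2 + h} = \frac{-6 + h}{2 + h}$)
$Y = \frac{48}{65}$ ($Y = \frac{80 \frac{-6 + 3}{2 + 3}}{-65} = 80 \cdot \frac{1}{5} \left(-3\right) \left(- \frac{1}{65}\right) = 80 \left(- \frac{3}{5}\right) \left(- \frac{1}{65}\right) = \left(-48\right) \left(- \frac{1}{65}\right) = \frac{48}{65} \approx 0.73846$)
$Y^{2} = \left(\frac{48}{65}\right)^{2} = \frac{2304}{4225}$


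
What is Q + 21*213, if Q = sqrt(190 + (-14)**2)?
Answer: 4473 + sqrt(386) ≈ 4492.6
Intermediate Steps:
Q = sqrt(386) (Q = sqrt(190 + 196) = sqrt(386) ≈ 19.647)
Q + 21*213 = sqrt(386) + 21*213 = sqrt(386) + 4473 = 4473 + sqrt(386)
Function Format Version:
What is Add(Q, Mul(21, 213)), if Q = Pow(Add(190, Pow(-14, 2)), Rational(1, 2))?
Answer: Add(4473, Pow(386, Rational(1, 2))) ≈ 4492.6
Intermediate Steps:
Q = Pow(386, Rational(1, 2)) (Q = Pow(Add(190, 196), Rational(1, 2)) = Pow(386, Rational(1, 2)) ≈ 19.647)
Add(Q, Mul(21, 213)) = Add(Pow(386, Rational(1, 2)), Mul(21, 213)) = Add(Pow(386, Rational(1, 2)), 4473) = Add(4473, Pow(386, Rational(1, 2)))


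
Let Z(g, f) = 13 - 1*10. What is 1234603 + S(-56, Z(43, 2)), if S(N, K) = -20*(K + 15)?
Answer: 1234243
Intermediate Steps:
Z(g, f) = 3 (Z(g, f) = 13 - 10 = 3)
S(N, K) = -300 - 20*K (S(N, K) = -20*(15 + K) = -300 - 20*K)
1234603 + S(-56, Z(43, 2)) = 1234603 + (-300 - 20*3) = 1234603 + (-300 - 60) = 1234603 - 360 = 1234243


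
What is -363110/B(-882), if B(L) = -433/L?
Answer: -320263020/433 ≈ -7.3964e+5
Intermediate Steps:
-363110/B(-882) = -363110/((-433/(-882))) = -363110/((-433*(-1/882))) = -363110/433/882 = -363110*882/433 = -320263020/433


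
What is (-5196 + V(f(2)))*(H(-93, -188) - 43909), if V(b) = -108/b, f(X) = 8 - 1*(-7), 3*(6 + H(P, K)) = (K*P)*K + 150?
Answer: 29645986464/5 ≈ 5.9292e+9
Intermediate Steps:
H(P, K) = 44 + P*K²/3 (H(P, K) = -6 + ((K*P)*K + 150)/3 = -6 + (P*K² + 150)/3 = -6 + (150 + P*K²)/3 = -6 + (50 + P*K²/3) = 44 + P*K²/3)
f(X) = 15 (f(X) = 8 + 7 = 15)
(-5196 + V(f(2)))*(H(-93, -188) - 43909) = (-5196 - 108/15)*((44 + (⅓)*(-93)*(-188)²) - 43909) = (-5196 - 108*1/15)*((44 + (⅓)*(-93)*35344) - 43909) = (-5196 - 36/5)*((44 - 1095664) - 43909) = -26016*(-1095620 - 43909)/5 = -26016/5*(-1139529) = 29645986464/5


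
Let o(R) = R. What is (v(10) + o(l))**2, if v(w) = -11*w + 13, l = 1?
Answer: 9216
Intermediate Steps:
v(w) = 13 - 11*w
(v(10) + o(l))**2 = ((13 - 11*10) + 1)**2 = ((13 - 110) + 1)**2 = (-97 + 1)**2 = (-96)**2 = 9216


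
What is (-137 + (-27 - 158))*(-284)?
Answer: 91448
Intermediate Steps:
(-137 + (-27 - 158))*(-284) = (-137 - 185)*(-284) = -322*(-284) = 91448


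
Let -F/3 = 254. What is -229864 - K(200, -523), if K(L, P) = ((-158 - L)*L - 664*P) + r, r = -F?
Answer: -506298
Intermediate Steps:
F = -762 (F = -3*254 = -762)
r = 762 (r = -1*(-762) = 762)
K(L, P) = 762 - 664*P + L*(-158 - L) (K(L, P) = ((-158 - L)*L - 664*P) + 762 = (L*(-158 - L) - 664*P) + 762 = (-664*P + L*(-158 - L)) + 762 = 762 - 664*P + L*(-158 - L))
-229864 - K(200, -523) = -229864 - (762 - 1*200² - 664*(-523) - 158*200) = -229864 - (762 - 1*40000 + 347272 - 31600) = -229864 - (762 - 40000 + 347272 - 31600) = -229864 - 1*276434 = -229864 - 276434 = -506298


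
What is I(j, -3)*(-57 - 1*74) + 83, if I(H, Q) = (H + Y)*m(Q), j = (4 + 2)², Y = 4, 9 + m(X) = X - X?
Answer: 47243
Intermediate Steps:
m(X) = -9 (m(X) = -9 + (X - X) = -9 + 0 = -9)
j = 36 (j = 6² = 36)
I(H, Q) = -36 - 9*H (I(H, Q) = (H + 4)*(-9) = (4 + H)*(-9) = -36 - 9*H)
I(j, -3)*(-57 - 1*74) + 83 = (-36 - 9*36)*(-57 - 1*74) + 83 = (-36 - 324)*(-57 - 74) + 83 = -360*(-131) + 83 = 47160 + 83 = 47243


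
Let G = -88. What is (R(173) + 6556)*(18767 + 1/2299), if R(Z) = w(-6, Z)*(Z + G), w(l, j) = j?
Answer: 48279628746/121 ≈ 3.9901e+8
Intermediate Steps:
R(Z) = Z*(-88 + Z) (R(Z) = Z*(Z - 88) = Z*(-88 + Z))
(R(173) + 6556)*(18767 + 1/2299) = (173*(-88 + 173) + 6556)*(18767 + 1/2299) = (173*85 + 6556)*(18767 + 1/2299) = (14705 + 6556)*(43145334/2299) = 21261*(43145334/2299) = 48279628746/121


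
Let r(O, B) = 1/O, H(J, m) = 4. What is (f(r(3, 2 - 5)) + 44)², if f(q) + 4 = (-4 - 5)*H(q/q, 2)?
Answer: 16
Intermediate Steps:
f(q) = -40 (f(q) = -4 + (-4 - 5)*4 = -4 - 9*4 = -4 - 36 = -40)
(f(r(3, 2 - 5)) + 44)² = (-40 + 44)² = 4² = 16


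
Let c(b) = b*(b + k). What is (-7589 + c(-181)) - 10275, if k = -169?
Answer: 45486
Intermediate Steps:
c(b) = b*(-169 + b) (c(b) = b*(b - 169) = b*(-169 + b))
(-7589 + c(-181)) - 10275 = (-7589 - 181*(-169 - 181)) - 10275 = (-7589 - 181*(-350)) - 10275 = (-7589 + 63350) - 10275 = 55761 - 10275 = 45486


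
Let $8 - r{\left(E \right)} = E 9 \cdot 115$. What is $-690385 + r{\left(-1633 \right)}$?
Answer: $999778$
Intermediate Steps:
$r{\left(E \right)} = 8 - 1035 E$ ($r{\left(E \right)} = 8 - E 9 \cdot 115 = 8 - 9 E 115 = 8 - 1035 E$)
$-690385 + r{\left(-1633 \right)} = -690385 + \left(8 - -1690155\right) = -690385 + \left(8 + 1690155\right) = -690385 + 1690163 = 999778$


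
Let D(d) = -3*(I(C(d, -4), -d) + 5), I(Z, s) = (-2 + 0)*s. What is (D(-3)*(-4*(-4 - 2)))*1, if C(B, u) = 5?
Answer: 72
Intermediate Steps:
I(Z, s) = -2*s
D(d) = -15 - 6*d (D(d) = -3*(-(-2)*d + 5) = -3*(2*d + 5) = -3*(5 + 2*d) = -15 - 6*d)
(D(-3)*(-4*(-4 - 2)))*1 = ((-15 - 6*(-3))*(-4*(-4 - 2)))*1 = ((-15 + 18)*(-4*(-6)))*1 = (3*24)*1 = 72*1 = 72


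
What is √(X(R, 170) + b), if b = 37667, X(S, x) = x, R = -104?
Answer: √37837 ≈ 194.52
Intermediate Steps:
√(X(R, 170) + b) = √(170 + 37667) = √37837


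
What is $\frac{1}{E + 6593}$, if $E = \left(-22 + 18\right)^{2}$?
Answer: $\frac{1}{6609} \approx 0.00015131$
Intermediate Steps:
$E = 16$ ($E = \left(-4\right)^{2} = 16$)
$\frac{1}{E + 6593} = \frac{1}{16 + 6593} = \frac{1}{6609}$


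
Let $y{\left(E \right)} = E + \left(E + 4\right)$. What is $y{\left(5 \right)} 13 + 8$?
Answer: $190$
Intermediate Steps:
$y{\left(E \right)} = 4 + 2 E$ ($y{\left(E \right)} = E + \left(4 + E\right) = 4 + 2 E$)
$y{\left(5 \right)} 13 + 8 = \left(4 + 2 \cdot 5\right) 13 + 8 = \left(4 + 10\right) 13 + 8 = 14 \cdot 13 + 8 = 182 + 8 = 190$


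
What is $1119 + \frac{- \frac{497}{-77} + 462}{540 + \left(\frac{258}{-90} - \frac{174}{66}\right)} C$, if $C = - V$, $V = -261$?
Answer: $\frac{118860843}{88192} \approx 1347.8$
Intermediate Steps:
$C = 261$ ($C = \left(-1\right) \left(-261\right) = 261$)
$1119 + \frac{- \frac{497}{-77} + 462}{540 + \left(\frac{258}{-90} - \frac{174}{66}\right)} C = 1119 + \frac{- \frac{497}{-77} + 462}{540 + \left(\frac{258}{-90} - \frac{174}{66}\right)} 261 = 1119 + \frac{\left(-497\right) \left(- \frac{1}{77}\right) + 462}{540 + \left(258 \left(- \frac{1}{90}\right) - \frac{29}{11}\right)} 261 = 1119 + \frac{\frac{71}{11} + 462}{540 - \frac{908}{165}} \cdot 261 = 1119 + \frac{5153}{11 \left(540 - \frac{908}{165}\right)} 261 = 1119 + \frac{5153}{11 \cdot \frac{88192}{165}} \cdot 261 = 1119 + \frac{5153}{11} \cdot \frac{165}{88192} \cdot 261 = 1119 + \frac{77295}{88192} \cdot 261 = 1119 + \frac{20173995}{88192} = \frac{118860843}{88192}$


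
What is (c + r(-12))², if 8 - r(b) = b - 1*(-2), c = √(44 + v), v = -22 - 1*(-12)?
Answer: (18 + √34)² ≈ 567.91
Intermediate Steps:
v = -10 (v = -22 + 12 = -10)
c = √34 (c = √(44 - 10) = √34 ≈ 5.8309)
r(b) = 6 - b (r(b) = 8 - (b - 1*(-2)) = 8 - (b + 2) = 8 - (2 + b) = 8 + (-2 - b) = 6 - b)
(c + r(-12))² = (√34 + (6 - 1*(-12)))² = (√34 + (6 + 12))² = (√34 + 18)² = (18 + √34)²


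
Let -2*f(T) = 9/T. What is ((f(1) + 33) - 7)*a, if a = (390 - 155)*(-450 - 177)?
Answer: -6335835/2 ≈ -3.1679e+6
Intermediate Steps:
f(T) = -9/(2*T)
a = -147345 (a = 235*(-627) = -147345)
((f(1) + 33) - 7)*a = ((-9/2/1 + 33) - 7)*(-147345) = ((-9/2*1 + 33) - 7)*(-147345) = ((-9/2 + 33) - 7)*(-147345) = (57/2 - 7)*(-147345) = (43/2)*(-147345) = -6335835/2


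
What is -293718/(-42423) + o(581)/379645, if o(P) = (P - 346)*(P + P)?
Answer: 1172314464/153387427 ≈ 7.6428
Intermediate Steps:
o(P) = 2*P*(-346 + P) (o(P) = (-346 + P)*(2*P) = 2*P*(-346 + P))
-293718/(-42423) + o(581)/379645 = -293718/(-42423) + (2*581*(-346 + 581))/379645 = -293718*(-1/42423) + (2*581*235)*(1/379645) = 97906/14141 + 273070*(1/379645) = 97906/14141 + 7802/10847 = 1172314464/153387427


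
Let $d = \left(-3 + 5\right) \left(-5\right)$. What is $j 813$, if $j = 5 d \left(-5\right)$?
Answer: $203250$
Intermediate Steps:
$d = -10$ ($d = 2 \left(-5\right) = -10$)
$j = 250$ ($j = 5 \left(-10\right) \left(-5\right) = \left(-50\right) \left(-5\right) = 250$)
$j 813 = 250 \cdot 813 = 203250$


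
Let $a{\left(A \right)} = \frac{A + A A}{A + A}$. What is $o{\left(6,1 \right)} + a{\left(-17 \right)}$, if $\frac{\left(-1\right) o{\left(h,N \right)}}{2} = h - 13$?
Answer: $6$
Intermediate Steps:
$o{\left(h,N \right)} = 26 - 2 h$ ($o{\left(h,N \right)} = - 2 \left(h - 13\right) = - 2 \left(-13 + h\right) = 26 - 2 h$)
$a{\left(A \right)} = \frac{A + A^{2}}{2 A}$
$o{\left(6,1 \right)} + a{\left(-17 \right)} = \left(26 - 12\right) + \left(\frac{1}{2} + \frac{1}{2} \left(-17\right)\right) = \left(26 - 12\right) + \left(\frac{1}{2} - \frac{17}{2}\right) = 14 - 8 = 6$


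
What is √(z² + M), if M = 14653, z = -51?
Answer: √17254 ≈ 131.35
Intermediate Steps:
√(z² + M) = √((-51)² + 14653) = √(2601 + 14653) = √17254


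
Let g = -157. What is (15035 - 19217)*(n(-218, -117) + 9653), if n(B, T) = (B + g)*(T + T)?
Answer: -407339346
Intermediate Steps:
n(B, T) = 2*T*(-157 + B) (n(B, T) = (B - 157)*(T + T) = (-157 + B)*(2*T) = 2*T*(-157 + B))
(15035 - 19217)*(n(-218, -117) + 9653) = (15035 - 19217)*(2*(-117)*(-157 - 218) + 9653) = -4182*(2*(-117)*(-375) + 9653) = -4182*(87750 + 9653) = -4182*97403 = -407339346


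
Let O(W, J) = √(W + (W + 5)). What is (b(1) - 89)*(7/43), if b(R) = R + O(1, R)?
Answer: -616/43 + 7*√7/43 ≈ -13.895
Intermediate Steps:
O(W, J) = √(5 + 2*W) (O(W, J) = √(W + (5 + W)) = √(5 + 2*W))
b(R) = R + √7 (b(R) = R + √(5 + 2*1) = R + √(5 + 2) = R + √7)
(b(1) - 89)*(7/43) = ((1 + √7) - 89)*(7/43) = (-88 + √7)*(7*(1/43)) = (-88 + √7)*(7/43) = -616/43 + 7*√7/43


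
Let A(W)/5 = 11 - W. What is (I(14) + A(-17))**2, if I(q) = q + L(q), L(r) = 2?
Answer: 24336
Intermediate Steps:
A(W) = 55 - 5*W (A(W) = 5*(11 - W) = 55 - 5*W)
I(q) = 2 + q (I(q) = q + 2 = 2 + q)
(I(14) + A(-17))**2 = ((2 + 14) + (55 - 5*(-17)))**2 = (16 + (55 + 85))**2 = (16 + 140)**2 = 156**2 = 24336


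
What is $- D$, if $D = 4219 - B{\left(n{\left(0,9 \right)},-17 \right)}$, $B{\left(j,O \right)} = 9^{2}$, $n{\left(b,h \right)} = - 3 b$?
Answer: $-4138$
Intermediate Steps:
$B{\left(j,O \right)} = 81$
$D = 4138$ ($D = 4219 - 81 = 4138$)
$- D = \left(-1\right) 4138 = -4138$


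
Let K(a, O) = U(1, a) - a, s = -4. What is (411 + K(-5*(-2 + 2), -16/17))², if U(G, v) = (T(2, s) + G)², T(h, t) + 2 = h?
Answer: 169744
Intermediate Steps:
T(h, t) = -2 + h
U(G, v) = G² (U(G, v) = ((-2 + 2) + G)² = (0 + G)² = G²)
K(a, O) = 1 - a (K(a, O) = 1² - a = 1 - a)
(411 + K(-5*(-2 + 2), -16/17))² = (411 + (1 - (-5)*(-2 + 2)))² = (411 + (1 - (-5)*0))² = (411 + (1 - 1*0))² = (411 + (1 + 0))² = (411 + 1)² = 412² = 169744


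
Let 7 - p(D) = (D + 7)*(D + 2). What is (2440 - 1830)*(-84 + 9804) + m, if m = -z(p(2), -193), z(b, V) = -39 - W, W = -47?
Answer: 5929192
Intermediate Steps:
p(D) = 7 - (2 + D)*(7 + D) (p(D) = 7 - (D + 7)*(D + 2) = 7 - (7 + D)*(2 + D) = 7 - (2 + D)*(7 + D))
z(b, V) = 8 (z(b, V) = -39 - 1*(-47) = -39 + 47 = 8)
m = -8 (m = -1*8 = -8)
(2440 - 1830)*(-84 + 9804) + m = (2440 - 1830)*(-84 + 9804) - 8 = 610*9720 - 8 = 5929200 - 8 = 5929192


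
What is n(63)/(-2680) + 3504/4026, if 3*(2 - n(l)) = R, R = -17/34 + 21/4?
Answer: 3755617/4315872 ≈ 0.87019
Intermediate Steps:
R = 19/4 (R = -17*1/34 + 21*(¼) = -½ + 21/4 = 19/4 ≈ 4.7500)
n(l) = 5/12 (n(l) = 2 - ⅓*19/4 = 2 - 19/12 = 5/12)
n(63)/(-2680) + 3504/4026 = (5/12)/(-2680) + 3504/4026 = (5/12)*(-1/2680) + 3504*(1/4026) = -1/6432 + 584/671 = 3755617/4315872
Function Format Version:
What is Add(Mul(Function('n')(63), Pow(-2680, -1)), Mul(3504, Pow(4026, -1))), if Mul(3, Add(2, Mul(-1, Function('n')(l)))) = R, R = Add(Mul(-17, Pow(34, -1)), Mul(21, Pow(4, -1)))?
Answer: Rational(3755617, 4315872) ≈ 0.87019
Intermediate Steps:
R = Rational(19, 4) (R = Add(Mul(-17, Rational(1, 34)), Mul(21, Rational(1, 4))) = Add(Rational(-1, 2), Rational(21, 4)) = Rational(19, 4) ≈ 4.7500)
Function('n')(l) = Rational(5, 12) (Function('n')(l) = Add(2, Mul(Rational(-1, 3), Rational(19, 4))) = Add(2, Rational(-19, 12)) = Rational(5, 12))
Add(Mul(Function('n')(63), Pow(-2680, -1)), Mul(3504, Pow(4026, -1))) = Add(Mul(Rational(5, 12), Pow(-2680, -1)), Mul(3504, Pow(4026, -1))) = Add(Mul(Rational(5, 12), Rational(-1, 2680)), Mul(3504, Rational(1, 4026))) = Add(Rational(-1, 6432), Rational(584, 671)) = Rational(3755617, 4315872)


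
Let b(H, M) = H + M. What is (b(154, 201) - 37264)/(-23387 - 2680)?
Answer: 12303/8689 ≈ 1.4159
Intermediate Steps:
(b(154, 201) - 37264)/(-23387 - 2680) = ((154 + 201) - 37264)/(-23387 - 2680) = (355 - 37264)/(-26067) = -36909*(-1/26067) = 12303/8689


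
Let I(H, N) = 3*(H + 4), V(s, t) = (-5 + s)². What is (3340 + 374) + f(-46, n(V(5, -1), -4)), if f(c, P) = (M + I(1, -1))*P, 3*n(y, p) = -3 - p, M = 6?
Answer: 3721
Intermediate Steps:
I(H, N) = 12 + 3*H (I(H, N) = 3*(4 + H) = 12 + 3*H)
n(y, p) = -1 - p/3 (n(y, p) = (-3 - p)/3 = -1 - p/3)
f(c, P) = 21*P (f(c, P) = (6 + (12 + 3*1))*P = (6 + (12 + 3))*P = (6 + 15)*P = 21*P)
(3340 + 374) + f(-46, n(V(5, -1), -4)) = (3340 + 374) + 21*(-1 - ⅓*(-4)) = 3714 + 21*(-1 + 4/3) = 3714 + 21*(⅓) = 3714 + 7 = 3721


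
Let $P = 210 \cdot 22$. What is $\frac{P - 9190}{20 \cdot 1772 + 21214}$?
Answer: $- \frac{2285}{28327} \approx -0.080665$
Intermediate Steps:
$P = 4620$
$\frac{P - 9190}{20 \cdot 1772 + 21214} = \frac{4620 - 9190}{20 \cdot 1772 + 21214} = - \frac{4570}{35440 + 21214} = - \frac{4570}{56654} = \left(-4570\right) \frac{1}{56654} = - \frac{2285}{28327}$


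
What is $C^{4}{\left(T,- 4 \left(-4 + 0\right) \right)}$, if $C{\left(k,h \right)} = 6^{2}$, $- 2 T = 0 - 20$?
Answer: $1679616$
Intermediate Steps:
$T = 10$ ($T = - \frac{0 - 20}{2} = \left(- \frac{1}{2}\right) \left(-20\right) = 10$)
$C{\left(k,h \right)} = 36$
$C^{4}{\left(T,- 4 \left(-4 + 0\right) \right)} = 36^{4} = 1679616$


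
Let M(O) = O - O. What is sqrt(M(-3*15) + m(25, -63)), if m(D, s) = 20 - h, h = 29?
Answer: 3*I ≈ 3.0*I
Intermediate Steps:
M(O) = 0
m(D, s) = -9 (m(D, s) = 20 - 1*29 = 20 - 29 = -9)
sqrt(M(-3*15) + m(25, -63)) = sqrt(0 - 9) = sqrt(-9) = 3*I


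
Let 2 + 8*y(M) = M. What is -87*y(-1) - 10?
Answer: 181/8 ≈ 22.625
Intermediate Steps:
y(M) = -¼ + M/8
-87*y(-1) - 10 = -87*(-¼ + (⅛)*(-1)) - 10 = -87*(-¼ - ⅛) - 10 = -87*(-3/8) - 10 = 261/8 - 10 = 181/8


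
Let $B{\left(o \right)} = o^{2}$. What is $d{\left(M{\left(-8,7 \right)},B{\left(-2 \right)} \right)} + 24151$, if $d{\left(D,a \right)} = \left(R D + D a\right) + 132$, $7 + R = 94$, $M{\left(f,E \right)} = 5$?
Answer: $24738$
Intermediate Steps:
$R = 87$ ($R = -7 + 94 = 87$)
$d{\left(D,a \right)} = 132 + 87 D + D a$ ($d{\left(D,a \right)} = \left(87 D + D a\right) + 132 = 132 + 87 D + D a$)
$d{\left(M{\left(-8,7 \right)},B{\left(-2 \right)} \right)} + 24151 = \left(132 + 87 \cdot 5 + 5 \left(-2\right)^{2}\right) + 24151 = \left(132 + 435 + 5 \cdot 4\right) + 24151 = \left(132 + 435 + 20\right) + 24151 = 587 + 24151 = 24738$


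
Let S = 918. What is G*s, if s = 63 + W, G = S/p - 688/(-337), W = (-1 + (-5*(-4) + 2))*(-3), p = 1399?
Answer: 0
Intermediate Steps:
W = -63 (W = (-1 + (20 + 2))*(-3) = (-1 + 22)*(-3) = 21*(-3) = -63)
G = 1271878/471463 (G = 918/1399 - 688/(-337) = 918*(1/1399) - 688*(-1/337) = 918/1399 + 688/337 = 1271878/471463 ≈ 2.6977)
s = 0 (s = 63 - 63 = 0)
G*s = (1271878/471463)*0 = 0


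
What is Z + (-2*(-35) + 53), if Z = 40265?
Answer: 40388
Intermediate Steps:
Z + (-2*(-35) + 53) = 40265 + (-2*(-35) + 53) = 40265 + (70 + 53) = 40265 + 123 = 40388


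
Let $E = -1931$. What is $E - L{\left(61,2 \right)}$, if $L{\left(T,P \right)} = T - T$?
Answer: $-1931$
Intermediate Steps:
$L{\left(T,P \right)} = 0$
$E - L{\left(61,2 \right)} = -1931 - 0 = -1931 + 0 = -1931$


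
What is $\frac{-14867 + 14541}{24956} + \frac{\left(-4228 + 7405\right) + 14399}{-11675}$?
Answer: $- \frac{221216353}{145680650} \approx -1.5185$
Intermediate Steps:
$\frac{-14867 + 14541}{24956} + \frac{\left(-4228 + 7405\right) + 14399}{-11675} = \left(-326\right) \frac{1}{24956} + \left(3177 + 14399\right) \left(- \frac{1}{11675}\right) = - \frac{163}{12478} + 17576 \left(- \frac{1}{11675}\right) = - \frac{163}{12478} - \frac{17576}{11675} = - \frac{221216353}{145680650}$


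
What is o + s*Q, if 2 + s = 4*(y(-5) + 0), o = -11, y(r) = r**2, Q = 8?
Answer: 773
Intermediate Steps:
s = 98 (s = -2 + 4*((-5)**2 + 0) = -2 + 4*(25 + 0) = -2 + 4*25 = -2 + 100 = 98)
o + s*Q = -11 + 98*8 = -11 + 784 = 773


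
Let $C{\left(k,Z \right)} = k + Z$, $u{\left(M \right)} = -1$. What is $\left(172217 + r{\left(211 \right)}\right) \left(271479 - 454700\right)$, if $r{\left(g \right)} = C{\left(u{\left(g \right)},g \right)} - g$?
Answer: $-31553587736$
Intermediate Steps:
$C{\left(k,Z \right)} = Z + k$
$r{\left(g \right)} = -1$ ($r{\left(g \right)} = \left(g - 1\right) - g = \left(-1 + g\right) - g = -1$)
$\left(172217 + r{\left(211 \right)}\right) \left(271479 - 454700\right) = \left(172217 - 1\right) \left(271479 - 454700\right) = 172216 \left(-183221\right) = -31553587736$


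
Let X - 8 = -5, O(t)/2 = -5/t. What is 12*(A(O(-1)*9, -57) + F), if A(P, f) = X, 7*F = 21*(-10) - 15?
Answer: -2448/7 ≈ -349.71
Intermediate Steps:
O(t) = -10/t (O(t) = 2*(-5/t) = -10/t)
X = 3 (X = 8 - 5 = 3)
F = -225/7 (F = (21*(-10) - 15)/7 = (-210 - 15)/7 = (⅐)*(-225) = -225/7 ≈ -32.143)
A(P, f) = 3
12*(A(O(-1)*9, -57) + F) = 12*(3 - 225/7) = 12*(-204/7) = -2448/7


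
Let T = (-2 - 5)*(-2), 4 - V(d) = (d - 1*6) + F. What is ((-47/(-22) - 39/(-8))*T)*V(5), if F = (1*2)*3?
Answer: -4319/44 ≈ -98.159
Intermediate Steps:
F = 6 (F = 2*3 = 6)
V(d) = 4 - d (V(d) = 4 - ((d - 1*6) + 6) = 4 - ((d - 6) + 6) = 4 - ((-6 + d) + 6) = 4 - d)
T = 14 (T = -7*(-2) = 14)
((-47/(-22) - 39/(-8))*T)*V(5) = ((-47/(-22) - 39/(-8))*14)*(4 - 1*5) = ((-47*(-1/22) - 39*(-⅛))*14)*(4 - 5) = ((47/22 + 39/8)*14)*(-1) = ((617/88)*14)*(-1) = (4319/44)*(-1) = -4319/44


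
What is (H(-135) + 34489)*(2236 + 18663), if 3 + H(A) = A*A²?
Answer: -50698654211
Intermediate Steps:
H(A) = -3 + A³ (H(A) = -3 + A*A² = -3 + A³)
(H(-135) + 34489)*(2236 + 18663) = ((-3 + (-135)³) + 34489)*(2236 + 18663) = ((-3 - 2460375) + 34489)*20899 = (-2460378 + 34489)*20899 = -2425889*20899 = -50698654211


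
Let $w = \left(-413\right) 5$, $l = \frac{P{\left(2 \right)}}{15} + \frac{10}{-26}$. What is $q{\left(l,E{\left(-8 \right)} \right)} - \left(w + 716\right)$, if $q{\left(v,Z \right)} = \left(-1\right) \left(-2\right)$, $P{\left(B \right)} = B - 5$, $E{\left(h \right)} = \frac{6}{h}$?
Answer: $1351$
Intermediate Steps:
$P{\left(B \right)} = -5 + B$
$l = - \frac{38}{65}$ ($l = \frac{-5 + 2}{15} + \frac{10}{-26} = \left(-3\right) \frac{1}{15} + 10 \left(- \frac{1}{26}\right) = - \frac{1}{5} - \frac{5}{13} = - \frac{38}{65} \approx -0.58462$)
$w = -2065$
$q{\left(v,Z \right)} = 2$
$q{\left(l,E{\left(-8 \right)} \right)} - \left(w + 716\right) = 2 - \left(-2065 + 716\right) = 2 - -1349 = 2 + 1349 = 1351$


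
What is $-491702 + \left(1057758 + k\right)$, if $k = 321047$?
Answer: $887103$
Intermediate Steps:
$-491702 + \left(1057758 + k\right) = -491702 + \left(1057758 + 321047\right) = -491702 + 1378805 = 887103$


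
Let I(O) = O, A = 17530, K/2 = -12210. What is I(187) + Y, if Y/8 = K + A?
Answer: -54933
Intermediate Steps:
K = -24420 (K = 2*(-12210) = -24420)
Y = -55120 (Y = 8*(-24420 + 17530) = 8*(-6890) = -55120)
I(187) + Y = 187 - 55120 = -54933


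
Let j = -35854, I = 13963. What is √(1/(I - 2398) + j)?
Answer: I*√532827189065/3855 ≈ 189.35*I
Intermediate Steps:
√(1/(I - 2398) + j) = √(1/(13963 - 2398) - 35854) = √(1/11565 - 35854) = √(-414651509/11565) = I*√532827189065/3855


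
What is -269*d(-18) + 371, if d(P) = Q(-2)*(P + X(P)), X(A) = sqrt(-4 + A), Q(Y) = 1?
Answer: 5213 - 269*I*sqrt(22) ≈ 5213.0 - 1261.7*I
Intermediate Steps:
d(P) = P + sqrt(-4 + P) (d(P) = 1*(P + sqrt(-4 + P)) = P + sqrt(-4 + P))
-269*d(-18) + 371 = -269*(-18 + sqrt(-4 - 18)) + 371 = -269*(-18 + sqrt(-22)) + 371 = -269*(-18 + I*sqrt(22)) + 371 = (4842 - 269*I*sqrt(22)) + 371 = 5213 - 269*I*sqrt(22)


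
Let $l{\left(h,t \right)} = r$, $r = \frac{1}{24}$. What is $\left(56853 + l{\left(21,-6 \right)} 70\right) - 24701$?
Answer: $\frac{385859}{12} \approx 32155.0$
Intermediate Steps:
$r = \frac{1}{24} \approx 0.041667$
$l{\left(h,t \right)} = \frac{1}{24}$
$\left(56853 + l{\left(21,-6 \right)} 70\right) - 24701 = \left(56853 + \frac{1}{24} \cdot 70\right) - 24701 = \left(56853 + \frac{35}{12}\right) - 24701 = \frac{682271}{12} - 24701 = \frac{385859}{12}$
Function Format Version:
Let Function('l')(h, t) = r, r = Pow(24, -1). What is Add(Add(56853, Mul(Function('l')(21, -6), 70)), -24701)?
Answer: Rational(385859, 12) ≈ 32155.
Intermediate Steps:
r = Rational(1, 24) ≈ 0.041667
Function('l')(h, t) = Rational(1, 24)
Add(Add(56853, Mul(Function('l')(21, -6), 70)), -24701) = Add(Add(56853, Mul(Rational(1, 24), 70)), -24701) = Add(Add(56853, Rational(35, 12)), -24701) = Add(Rational(682271, 12), -24701) = Rational(385859, 12)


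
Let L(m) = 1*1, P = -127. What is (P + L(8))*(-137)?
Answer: 17262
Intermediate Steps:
L(m) = 1
(P + L(8))*(-137) = (-127 + 1)*(-137) = -126*(-137) = 17262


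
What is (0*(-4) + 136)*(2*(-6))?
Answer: -1632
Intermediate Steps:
(0*(-4) + 136)*(2*(-6)) = (0 + 136)*(-12) = 136*(-12) = -1632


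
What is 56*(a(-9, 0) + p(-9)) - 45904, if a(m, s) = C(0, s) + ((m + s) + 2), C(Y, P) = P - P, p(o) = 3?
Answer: -46128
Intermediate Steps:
C(Y, P) = 0
a(m, s) = 2 + m + s (a(m, s) = 0 + ((m + s) + 2) = 0 + (2 + m + s) = 2 + m + s)
56*(a(-9, 0) + p(-9)) - 45904 = 56*((2 - 9 + 0) + 3) - 45904 = 56*(-7 + 3) - 45904 = 56*(-4) - 45904 = -224 - 45904 = -46128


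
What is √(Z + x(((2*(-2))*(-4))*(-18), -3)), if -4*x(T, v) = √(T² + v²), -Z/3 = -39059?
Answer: √(468708 - 3*√9217)/2 ≈ 342.21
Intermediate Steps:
Z = 117177 (Z = -3*(-39059) = 117177)
x(T, v) = -√(T² + v²)/4
√(Z + x(((2*(-2))*(-4))*(-18), -3)) = √(117177 - √((((2*(-2))*(-4))*(-18))² + (-3)²)/4) = √(117177 - √((-4*(-4)*(-18))² + 9)/4) = √(117177 - √((16*(-18))² + 9)/4) = √(117177 - √((-288)² + 9)/4) = √(117177 - √(82944 + 9)/4) = √(117177 - 3*√9217/4)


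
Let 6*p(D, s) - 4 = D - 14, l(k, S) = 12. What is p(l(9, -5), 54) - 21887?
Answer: -65660/3 ≈ -21887.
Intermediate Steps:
p(D, s) = -5/3 + D/6 (p(D, s) = 2/3 + (D - 14)/6 = 2/3 + (-14 + D)/6 = 2/3 + (-7/3 + D/6) = -5/3 + D/6)
p(l(9, -5), 54) - 21887 = (-5/3 + (1/6)*12) - 21887 = (-5/3 + 2) - 21887 = 1/3 - 21887 = -65660/3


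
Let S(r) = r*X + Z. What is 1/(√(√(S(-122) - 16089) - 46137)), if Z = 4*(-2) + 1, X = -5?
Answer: (-46137 + I*√15486)^(-½) ≈ 6.28e-6 - 0.0046556*I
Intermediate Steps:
Z = -7 (Z = -8 + 1 = -7)
S(r) = -7 - 5*r (S(r) = r*(-5) - 7 = -5*r - 7 = -7 - 5*r)
1/(√(√(S(-122) - 16089) - 46137)) = 1/(√(√((-7 - 5*(-122)) - 16089) - 46137)) = 1/(√(√((-7 + 610) - 16089) - 46137)) = 1/(√(√(603 - 16089) - 46137)) = 1/(√(√(-15486) - 46137)) = 1/(√(I*√15486 - 46137)) = 1/(√(-46137 + I*√15486)) = (-46137 + I*√15486)^(-½)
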